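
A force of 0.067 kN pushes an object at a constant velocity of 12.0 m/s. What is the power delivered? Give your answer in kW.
P = Fv = 67 N × 12 m/s = 804 W = 0.804 kW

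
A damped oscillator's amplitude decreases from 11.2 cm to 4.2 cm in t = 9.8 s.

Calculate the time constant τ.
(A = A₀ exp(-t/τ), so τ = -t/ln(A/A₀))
A/A₀ = 4.2/11.2 = 0.375; ln(A/A₀) = -0.9808
τ = −t/ln(A/A₀) = −9.8/-0.9808 = 9.992 s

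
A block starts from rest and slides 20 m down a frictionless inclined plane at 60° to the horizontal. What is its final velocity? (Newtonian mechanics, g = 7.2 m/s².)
a = g sin(θ) = 7.2 × sin(60°) = 6.24 m/s²
v = √(2ad) = √(2 × 6.24 × 20) = 15.79 m/s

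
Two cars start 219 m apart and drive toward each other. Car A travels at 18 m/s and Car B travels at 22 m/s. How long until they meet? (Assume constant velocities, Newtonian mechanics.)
Combined speed: v_combined = 18 + 22 = 40 m/s
Time to meet: t = d/40 = 219/40 = 5.47 s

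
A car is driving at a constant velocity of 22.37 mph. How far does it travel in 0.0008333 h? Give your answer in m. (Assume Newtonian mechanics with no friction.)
d = vt (with unit conversion) = 30.0 m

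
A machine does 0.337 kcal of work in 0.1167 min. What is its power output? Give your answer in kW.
P = W/t = 1410 J / 7.002 s = 201.4 W = 0.2014 kW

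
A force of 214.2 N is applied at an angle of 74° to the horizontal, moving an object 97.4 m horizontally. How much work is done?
W = Fd cosθ = 214.2×97.4×cos(74°) = 5750.6 J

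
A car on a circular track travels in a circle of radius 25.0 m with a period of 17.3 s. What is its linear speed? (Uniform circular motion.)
v = 2πr/T = 2π×25.0/17.3 = 9.08 m/s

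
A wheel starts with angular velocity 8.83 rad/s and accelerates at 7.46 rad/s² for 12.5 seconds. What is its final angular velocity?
ω = ω₀ + αt = 8.83 + 7.46 × 12.5 = 102.08 rad/s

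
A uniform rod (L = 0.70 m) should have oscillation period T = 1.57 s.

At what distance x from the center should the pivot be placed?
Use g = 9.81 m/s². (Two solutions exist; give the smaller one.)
T = 2π√((L²/12 + x²)/(gx)). Let c = T²g/(4π²) = 0.6125.
x² − cx + L²/12 = 0 → x = (c − √(c² − L²/3))/2 = 0.07613 m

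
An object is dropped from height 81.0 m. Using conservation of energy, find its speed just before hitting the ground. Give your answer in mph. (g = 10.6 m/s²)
mgh = ½mv² → v = √(2gh) = √(2×10.6×81) = 41.44 m/s = 92.7 mph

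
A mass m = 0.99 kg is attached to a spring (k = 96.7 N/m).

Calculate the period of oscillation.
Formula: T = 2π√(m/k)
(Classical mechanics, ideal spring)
T = 2π√(m/k) = 2π√(0.99/96.7) = 0.6357 s; f = 1/T = 1.573 Hz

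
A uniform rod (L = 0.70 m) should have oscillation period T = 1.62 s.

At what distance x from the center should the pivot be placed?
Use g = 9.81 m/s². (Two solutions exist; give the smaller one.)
T = 2π√((L²/12 + x²)/(gx)). Let c = T²g/(4π²) = 0.6521.
x² − cx + L²/12 = 0 → x = (c − √(c² − L²/3))/2 = 0.07016 m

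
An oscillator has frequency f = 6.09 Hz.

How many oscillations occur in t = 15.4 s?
n = f×t = 6.09×15.4 = 93.79 oscillations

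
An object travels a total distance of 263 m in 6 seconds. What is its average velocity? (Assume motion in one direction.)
v_avg = Δd / Δt = 263 / 6 = 43.83 m/s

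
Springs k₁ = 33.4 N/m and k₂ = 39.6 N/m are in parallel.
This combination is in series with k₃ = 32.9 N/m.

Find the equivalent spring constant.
k₁₂ = k₁ + k₂ = 73 N/m (parallel)
1/k_eq = 1/k₁₂ + 1/k₃ → k_eq = 22.68 N/m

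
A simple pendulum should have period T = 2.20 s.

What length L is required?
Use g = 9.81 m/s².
T = 2π√(L/g) → L = g(T/2π)² = 9.81×(2.2/2π)² = 1.203 m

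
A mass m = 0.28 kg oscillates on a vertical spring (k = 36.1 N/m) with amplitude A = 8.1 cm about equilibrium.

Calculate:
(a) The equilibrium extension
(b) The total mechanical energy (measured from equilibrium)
x_eq = mg/k = 0.28×9.81/36.1 = 0.07609 m = 7.609 cm
E = ½kA² = ½×36.1×(0.081)² = 0.1184 J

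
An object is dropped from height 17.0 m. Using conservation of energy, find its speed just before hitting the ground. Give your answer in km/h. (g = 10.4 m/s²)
mgh = ½mv² → v = √(2gh) = √(2×10.4×17) = 18.8 m/s = 67.7 km/h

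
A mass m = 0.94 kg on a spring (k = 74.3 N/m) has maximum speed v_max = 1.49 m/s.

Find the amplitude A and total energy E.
½mv²_max = ½kA² → A = v_max√(m/k) = 1.49×√(0.94/74.3) = 0.1676 m = 16.76 cm
E = ½mv²_max = ½×0.94×1.49² = 1.043 J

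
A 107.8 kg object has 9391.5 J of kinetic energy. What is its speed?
KE = ½mv² → v = √(2KE/m) = √(2×9391.5/107.8) = 13.2 m/s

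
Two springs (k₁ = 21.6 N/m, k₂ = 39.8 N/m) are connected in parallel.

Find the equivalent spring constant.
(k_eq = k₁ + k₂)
k_eq = k₁ + k₂ = 21.6 + 39.8 = 61.4 N/m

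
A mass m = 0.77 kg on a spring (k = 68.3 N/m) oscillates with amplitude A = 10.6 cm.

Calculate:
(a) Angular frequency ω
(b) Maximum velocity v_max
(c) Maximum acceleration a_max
ω = √(k/m) = √(68.3/0.77) = 9.418 rad/s
v_max = ωA = 9.418×0.106 = 0.9983 m/s
a_max = ω²A = 9.418²×0.106 = 9.402 m/s²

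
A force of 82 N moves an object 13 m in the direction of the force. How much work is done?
W = Fd = 82×13 = 1066.0 J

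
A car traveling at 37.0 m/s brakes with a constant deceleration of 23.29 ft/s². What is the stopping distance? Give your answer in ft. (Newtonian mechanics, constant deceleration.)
d = v₀² / (2a) (with unit conversion) = 316.4 ft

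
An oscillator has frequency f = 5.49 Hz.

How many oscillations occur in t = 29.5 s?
n = f×t = 5.49×29.5 = 162 oscillations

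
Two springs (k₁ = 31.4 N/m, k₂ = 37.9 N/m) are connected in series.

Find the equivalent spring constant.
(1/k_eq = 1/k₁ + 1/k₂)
1/k_eq = 1/31.4 + 1/37.9 = 0.058232; k_eq = 17.17 N/m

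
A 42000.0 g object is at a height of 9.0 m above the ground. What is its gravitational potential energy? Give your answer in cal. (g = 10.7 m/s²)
PE = mgh = 42 kg × 10.7 m/s² × 9 m = 4045 J = 966.7 cal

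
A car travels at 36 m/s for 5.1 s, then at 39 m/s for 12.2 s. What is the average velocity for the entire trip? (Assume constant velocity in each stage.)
d₁ = v₁t₁ = 36 × 5.1 = 183.6 m
d₂ = v₂t₂ = 39 × 12.2 = 475.8 m
d_total = 659.4 m, t_total = 17.3 s
v_avg = d_total/t_total = 659.4/17.3 = 38.12 m/s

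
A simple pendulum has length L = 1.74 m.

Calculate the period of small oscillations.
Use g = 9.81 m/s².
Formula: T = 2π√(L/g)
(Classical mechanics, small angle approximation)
T = 2π√(L/g) = 2π√(1.74/9.81) = 2.646 s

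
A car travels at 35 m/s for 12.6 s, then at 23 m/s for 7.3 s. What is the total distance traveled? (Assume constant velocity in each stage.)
d₁ = v₁t₁ = 35 × 12.6 = 441 m
d₂ = v₂t₂ = 23 × 7.3 = 167.9 m
d_total = 441 + 167.9 = 608.9 m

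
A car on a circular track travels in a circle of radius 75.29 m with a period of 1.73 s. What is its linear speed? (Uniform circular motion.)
v = 2πr/T = 2π×75.29/1.73 = 273.45 m/s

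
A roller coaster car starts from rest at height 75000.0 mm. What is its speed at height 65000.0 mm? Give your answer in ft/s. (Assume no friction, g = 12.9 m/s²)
mgh₁ = ½mv₂² + mgh₂ → v₂ = √(2g(h₁−h₂)) = √(2×12.9×(75−65)) = 16.06 m/s = 52.7 ft/s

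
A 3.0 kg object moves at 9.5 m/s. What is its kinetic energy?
KE = ½mv² = ½×3.0×9.5² = 135.375 J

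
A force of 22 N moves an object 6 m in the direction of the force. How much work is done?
W = Fd = 22×6 = 132.0 J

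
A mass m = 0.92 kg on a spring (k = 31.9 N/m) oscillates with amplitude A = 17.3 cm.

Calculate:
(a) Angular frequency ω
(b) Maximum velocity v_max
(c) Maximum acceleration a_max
ω = √(k/m) = √(31.9/0.92) = 5.888 rad/s
v_max = ωA = 5.888×0.173 = 1.019 m/s
a_max = ω²A = 5.888²×0.173 = 5.999 m/s²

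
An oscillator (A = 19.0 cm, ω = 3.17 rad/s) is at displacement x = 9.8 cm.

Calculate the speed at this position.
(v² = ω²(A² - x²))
v = ω√(A² − x²) = 3.17×√(0.19² − 0.098²) = 0.516 m/s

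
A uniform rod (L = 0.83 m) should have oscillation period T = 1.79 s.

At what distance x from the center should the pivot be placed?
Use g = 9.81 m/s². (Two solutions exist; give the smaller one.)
T = 2π√((L²/12 + x²)/(gx)). Let c = T²g/(4π²) = 0.7962.
x² − cx + L²/12 = 0 → x = (c − √(c² − L²/3))/2 = 0.08018 m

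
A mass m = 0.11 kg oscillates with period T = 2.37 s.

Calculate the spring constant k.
T = 2π√(m/k) → k = m(2π/T)² = 0.11×(2π/2.37)² = 0.7731 N/m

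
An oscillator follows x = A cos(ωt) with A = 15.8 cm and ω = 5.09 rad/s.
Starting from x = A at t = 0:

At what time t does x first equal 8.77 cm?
cos(ωt) = x/A = 8.77/15.8 = 0.5551
ωt = arccos(0.5551) = 0.9824 rad
t = 0.9824/5.09 = 0.193 s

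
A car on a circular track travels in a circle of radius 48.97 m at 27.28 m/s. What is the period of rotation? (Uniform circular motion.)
T = 2πr/v = 2π×48.97/27.28 = 11.28 s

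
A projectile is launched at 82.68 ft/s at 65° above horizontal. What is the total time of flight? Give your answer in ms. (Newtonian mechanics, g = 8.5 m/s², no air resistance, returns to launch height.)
T = 2v₀sin(θ)/g (with unit conversion) = 5374.0 ms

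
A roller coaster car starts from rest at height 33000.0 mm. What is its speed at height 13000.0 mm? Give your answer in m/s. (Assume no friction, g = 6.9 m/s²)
mgh₁ = ½mv₂² + mgh₂ → v₂ = √(2g(h₁−h₂)) = √(2×6.9×(33−13)) = 16.61 m/s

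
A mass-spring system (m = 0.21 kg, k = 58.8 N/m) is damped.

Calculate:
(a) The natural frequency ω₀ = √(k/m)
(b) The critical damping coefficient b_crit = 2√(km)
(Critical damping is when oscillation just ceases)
ω₀ = √(k/m) = √(58.8/0.21) = 16.73 rad/s
b_crit = 2√(km) = 2√(58.8×0.21) = 7.028 kg/s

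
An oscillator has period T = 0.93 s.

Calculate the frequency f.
f = 1/T = 1/0.93 = 1.075 Hz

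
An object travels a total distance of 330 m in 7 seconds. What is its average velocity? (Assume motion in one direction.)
v_avg = Δd / Δt = 330 / 7 = 47.14 m/s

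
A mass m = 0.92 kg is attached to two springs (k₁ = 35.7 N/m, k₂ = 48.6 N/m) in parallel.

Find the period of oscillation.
k_eq = k₁+k₂ = 84.3 N/m
T = 2π√(m/k_eq) = 2π√(0.92/84.3) = 0.6564 s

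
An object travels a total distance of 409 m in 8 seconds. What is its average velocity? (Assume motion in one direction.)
v_avg = Δd / Δt = 409 / 8 = 51.12 m/s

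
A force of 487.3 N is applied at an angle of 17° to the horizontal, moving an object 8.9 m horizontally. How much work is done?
W = Fd cosθ = 487.3×8.9×cos(17°) = 4147.5 J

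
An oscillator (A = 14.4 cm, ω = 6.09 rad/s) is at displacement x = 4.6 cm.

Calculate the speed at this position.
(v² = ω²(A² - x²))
v = ω√(A² − x²) = 6.09×√(0.144² − 0.046²) = 0.831 m/s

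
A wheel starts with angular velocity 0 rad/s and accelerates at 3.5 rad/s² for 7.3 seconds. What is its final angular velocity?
ω = ω₀ + αt = 0 + 3.5 × 7.3 = 25.55 rad/s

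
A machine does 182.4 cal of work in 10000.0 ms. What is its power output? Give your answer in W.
P = W/t = 763.2 J / 10 s = 76.32 W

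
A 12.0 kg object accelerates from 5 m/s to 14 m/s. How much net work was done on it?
W_net = ΔKE = ½m(v₂² − v₁²) = ½×12.0×(14² − 5²) = 1026.0 J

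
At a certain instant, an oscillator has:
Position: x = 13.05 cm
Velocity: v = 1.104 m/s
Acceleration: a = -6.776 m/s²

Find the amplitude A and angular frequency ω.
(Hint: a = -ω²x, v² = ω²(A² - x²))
a = −ω²x → ω = √(|a|/x) = √(6.776/0.1305) = 7.206 rad/s
v² = ω²(A² − x²) → A = √(x² + v²/ω²) = √(0.1305² + 1.104²/7.206²) = 0.2013 m = 20.13 cm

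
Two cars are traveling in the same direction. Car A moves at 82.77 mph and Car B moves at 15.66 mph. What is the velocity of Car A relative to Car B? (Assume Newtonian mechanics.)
v_rel = v_A - v_B = 82.77 - 15.66 = 67.11 mph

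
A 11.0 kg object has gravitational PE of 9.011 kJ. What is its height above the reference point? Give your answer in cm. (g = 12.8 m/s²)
PE = mgh → h = PE/(mg) = 9011 J / (11 kg × 12.8 m/s²) = 64 m = 6400.0 cm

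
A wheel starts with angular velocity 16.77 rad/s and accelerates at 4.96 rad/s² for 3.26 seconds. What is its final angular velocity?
ω = ω₀ + αt = 16.77 + 4.96 × 3.26 = 32.94 rad/s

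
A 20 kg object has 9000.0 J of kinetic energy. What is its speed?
KE = ½mv² → v = √(2KE/m) = √(2×9000.0/20) = 30.0 m/s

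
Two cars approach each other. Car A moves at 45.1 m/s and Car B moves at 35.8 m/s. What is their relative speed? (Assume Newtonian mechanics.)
v_rel = v_A + v_B = 45.1 + 35.8 = 80.9 m/s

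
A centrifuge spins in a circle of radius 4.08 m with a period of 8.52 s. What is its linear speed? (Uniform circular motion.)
v = 2πr/T = 2π×4.08/8.52 = 3.01 m/s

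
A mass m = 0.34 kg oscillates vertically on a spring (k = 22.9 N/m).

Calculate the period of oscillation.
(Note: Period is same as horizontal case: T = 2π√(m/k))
T = 2π√(m/k) = 2π√(0.34/22.9) = 0.7656 s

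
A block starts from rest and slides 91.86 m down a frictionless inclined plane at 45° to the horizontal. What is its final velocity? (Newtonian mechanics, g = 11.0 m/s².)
a = g sin(θ) = 11.0 × sin(45°) = 7.78 m/s²
v = √(2ad) = √(2 × 7.78 × 91.86) = 37.8 m/s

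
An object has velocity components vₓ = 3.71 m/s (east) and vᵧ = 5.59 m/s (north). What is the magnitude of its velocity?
|v| = √(vₓ² + vᵧ²) = √(3.71² + 5.59²) = √(45.0122) = 6.71 m/s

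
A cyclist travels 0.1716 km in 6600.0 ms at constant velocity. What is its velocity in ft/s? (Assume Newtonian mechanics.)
v = d/t (with unit conversion) = 85.3 ft/s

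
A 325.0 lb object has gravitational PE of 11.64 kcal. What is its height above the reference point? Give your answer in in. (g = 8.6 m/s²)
PE = mgh → h = PE/(mg) = 4.87e+04 J / (147.4 kg × 8.6 m/s²) = 38.41 m = 1512.0 in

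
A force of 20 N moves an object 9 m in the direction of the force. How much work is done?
W = Fd = 20×9 = 180.0 J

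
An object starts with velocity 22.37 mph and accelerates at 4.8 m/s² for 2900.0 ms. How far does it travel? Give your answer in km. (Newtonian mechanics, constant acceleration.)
d = v₀t + ½at² (with unit conversion) = 0.04918 km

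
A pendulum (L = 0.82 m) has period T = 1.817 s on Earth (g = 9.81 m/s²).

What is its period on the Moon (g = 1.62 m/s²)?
T = 2π√(L/g), so T_moon/T_earth = √(g_earth/g_moon)
T_moon = 2π√(0.82/1.62) = 4.47 s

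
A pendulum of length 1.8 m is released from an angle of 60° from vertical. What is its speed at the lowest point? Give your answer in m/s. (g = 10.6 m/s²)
h = L(1 − cosθ) = 1.8×(1 − cos60°) = 0.9 m
v = √(2gh) = √(2×10.6×0.9) = 4.368 m/s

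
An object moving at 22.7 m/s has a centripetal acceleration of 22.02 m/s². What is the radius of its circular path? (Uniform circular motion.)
r = v²/a_c = 22.7²/22.02 = 23.4 m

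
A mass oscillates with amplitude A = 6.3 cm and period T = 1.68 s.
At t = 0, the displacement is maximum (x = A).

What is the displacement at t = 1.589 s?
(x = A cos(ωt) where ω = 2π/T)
ω = 2π/T = 2π/1.68 = 3.74 rad/s
x = A cos(ωt) = 6.3×cos(3.74×1.589) = 5.939 cm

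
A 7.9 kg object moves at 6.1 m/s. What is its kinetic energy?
KE = ½mv² = ½×7.9×6.1² = 146.9795 J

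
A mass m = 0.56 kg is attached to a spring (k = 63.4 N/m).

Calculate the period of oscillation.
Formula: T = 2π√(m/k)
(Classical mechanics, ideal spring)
T = 2π√(m/k) = 2π√(0.56/63.4) = 0.5905 s; f = 1/T = 1.693 Hz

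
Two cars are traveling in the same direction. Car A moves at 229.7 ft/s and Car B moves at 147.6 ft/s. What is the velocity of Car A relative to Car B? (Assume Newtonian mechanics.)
v_rel = v_A - v_B = 229.7 - 147.6 = 82.1 ft/s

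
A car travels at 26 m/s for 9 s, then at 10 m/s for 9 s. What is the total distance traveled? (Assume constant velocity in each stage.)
d₁ = v₁t₁ = 26 × 9 = 234 m
d₂ = v₂t₂ = 10 × 9 = 90 m
d_total = 234 + 90 = 324 m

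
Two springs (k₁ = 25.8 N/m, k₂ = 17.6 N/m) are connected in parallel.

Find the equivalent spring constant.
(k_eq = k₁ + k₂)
k_eq = k₁ + k₂ = 25.8 + 17.6 = 43.4 N/m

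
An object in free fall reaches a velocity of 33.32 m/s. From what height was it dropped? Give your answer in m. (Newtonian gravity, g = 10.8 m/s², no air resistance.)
h = v²/(2g) = 51.4 m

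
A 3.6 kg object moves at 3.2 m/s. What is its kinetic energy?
KE = ½mv² = ½×3.6×3.2² = 18.432 J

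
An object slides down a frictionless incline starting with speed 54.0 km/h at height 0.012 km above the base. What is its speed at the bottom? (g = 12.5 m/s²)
½mv₀² + mgh = ½mv² → v = √(v₀² + 2gh) = √(15² + 2×12.5×12) = 22.91 m/s = 82.49 km/h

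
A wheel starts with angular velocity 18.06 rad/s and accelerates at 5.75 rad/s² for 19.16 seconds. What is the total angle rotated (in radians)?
θ = ω₀t + ½αt² = 18.06×19.16 + ½×5.75×19.16² = 1401.46 rad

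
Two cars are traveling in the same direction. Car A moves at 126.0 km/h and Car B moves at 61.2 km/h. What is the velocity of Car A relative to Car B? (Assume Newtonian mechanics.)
v_rel = v_A - v_B = 126.0 - 61.2 = 64.8 km/h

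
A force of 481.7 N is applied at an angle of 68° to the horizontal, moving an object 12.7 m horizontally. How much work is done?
W = Fd cosθ = 481.7×12.7×cos(68°) = 2291.7 J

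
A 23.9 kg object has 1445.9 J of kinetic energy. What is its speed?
KE = ½mv² → v = √(2KE/m) = √(2×1445.9/23.9) = 11.0 m/s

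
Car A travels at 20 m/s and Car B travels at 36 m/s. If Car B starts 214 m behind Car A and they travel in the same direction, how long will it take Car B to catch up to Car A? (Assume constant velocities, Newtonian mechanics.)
Relative speed: v_rel = 36 - 20 = 16 m/s
Time to catch: t = d₀/v_rel = 214/16 = 13.38 s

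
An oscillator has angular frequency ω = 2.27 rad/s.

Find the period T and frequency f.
T = 2π/ω = 2π/2.27 = 2.768 s; f = ω/2π = 0.3613 Hz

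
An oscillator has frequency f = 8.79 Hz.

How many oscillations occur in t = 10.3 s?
n = f×t = 8.79×10.3 = 90.54 oscillations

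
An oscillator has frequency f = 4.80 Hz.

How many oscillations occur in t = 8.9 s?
n = f×t = 4.8×8.9 = 42.72 oscillations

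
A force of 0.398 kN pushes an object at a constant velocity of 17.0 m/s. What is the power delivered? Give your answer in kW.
P = Fv = 398 N × 17 m/s = 6766 W = 6.766 kW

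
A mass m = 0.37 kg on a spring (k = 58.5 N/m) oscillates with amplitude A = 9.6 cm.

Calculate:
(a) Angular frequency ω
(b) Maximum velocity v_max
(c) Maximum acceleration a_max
ω = √(k/m) = √(58.5/0.37) = 12.57 rad/s
v_max = ωA = 12.57×0.096 = 1.207 m/s
a_max = ω²A = 12.57²×0.096 = 15.18 m/s²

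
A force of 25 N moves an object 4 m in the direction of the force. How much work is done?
W = Fd = 25×4 = 100.0 J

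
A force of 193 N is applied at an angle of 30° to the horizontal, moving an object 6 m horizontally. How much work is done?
W = Fd cosθ = 193×6×cos(30°) = 1002.9 J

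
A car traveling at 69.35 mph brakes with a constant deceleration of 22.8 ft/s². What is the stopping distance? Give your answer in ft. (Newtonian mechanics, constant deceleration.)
d = v₀² / (2a) (with unit conversion) = 226.9 ft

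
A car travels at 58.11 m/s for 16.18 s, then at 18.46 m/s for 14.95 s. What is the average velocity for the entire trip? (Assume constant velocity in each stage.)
d₁ = v₁t₁ = 58.11 × 16.18 = 940.22 m
d₂ = v₂t₂ = 18.46 × 14.95 = 275.977 m
d_total = 1216.2 m, t_total = 31.13 s
v_avg = d_total/t_total = 1216.2/31.13 = 39.07 m/s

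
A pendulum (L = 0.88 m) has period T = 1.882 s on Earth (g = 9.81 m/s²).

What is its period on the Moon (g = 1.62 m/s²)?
T = 2π√(L/g), so T_moon/T_earth = √(g_earth/g_moon)
T_moon = 2π√(0.88/1.62) = 4.631 s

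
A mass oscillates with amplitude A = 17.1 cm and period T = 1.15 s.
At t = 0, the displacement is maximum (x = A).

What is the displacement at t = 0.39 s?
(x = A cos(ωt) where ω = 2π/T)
ω = 2π/T = 2π/1.15 = 5.464 rad/s
x = A cos(ωt) = 17.1×cos(5.464×0.39) = -9.084 cm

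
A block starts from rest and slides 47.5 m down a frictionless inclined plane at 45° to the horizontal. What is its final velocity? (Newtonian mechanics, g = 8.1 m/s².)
a = g sin(θ) = 8.1 × sin(45°) = 5.73 m/s²
v = √(2ad) = √(2 × 5.73 × 47.5) = 23.33 m/s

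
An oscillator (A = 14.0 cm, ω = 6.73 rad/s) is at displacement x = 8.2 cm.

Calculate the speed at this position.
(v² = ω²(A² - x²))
v = ω√(A² − x²) = 6.73×√(0.14² − 0.082²) = 0.7637 m/s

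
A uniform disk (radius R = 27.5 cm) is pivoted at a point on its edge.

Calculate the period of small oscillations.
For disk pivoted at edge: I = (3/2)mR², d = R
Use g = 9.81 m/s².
I/m = (3/2)R² = 0.1134 m²; d = R = 0.275 m
T = 2π√((3/2)R²/(gR)) = 2π√(3R/(2g)) = 1.288 s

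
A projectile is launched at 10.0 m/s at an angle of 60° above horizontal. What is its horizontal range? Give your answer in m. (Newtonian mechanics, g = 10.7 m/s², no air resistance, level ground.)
R = v₀² sin(2θ) / g = 8.094 m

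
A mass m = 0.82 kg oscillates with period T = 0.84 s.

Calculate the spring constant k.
T = 2π√(m/k) → k = m(2π/T)² = 0.82×(2π/0.84)² = 45.88 N/m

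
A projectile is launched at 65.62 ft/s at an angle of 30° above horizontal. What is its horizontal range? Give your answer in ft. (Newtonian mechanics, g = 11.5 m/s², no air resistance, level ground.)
R = v₀² sin(2θ) / g (with unit conversion) = 98.84 ft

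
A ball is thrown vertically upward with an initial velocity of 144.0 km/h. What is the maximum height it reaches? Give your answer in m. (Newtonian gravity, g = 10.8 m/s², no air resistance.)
h_max = v₀²/(2g) (with unit conversion) = 74.07 m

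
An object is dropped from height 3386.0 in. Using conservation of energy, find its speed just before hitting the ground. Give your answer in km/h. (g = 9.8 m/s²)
mgh = ½mv² → v = √(2gh) = √(2×9.8×86) = 41.06 m/s = 147.8 km/h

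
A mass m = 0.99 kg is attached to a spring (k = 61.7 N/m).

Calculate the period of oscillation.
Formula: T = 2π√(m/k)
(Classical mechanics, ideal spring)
T = 2π√(m/k) = 2π√(0.99/61.7) = 0.7959 s; f = 1/T = 1.256 Hz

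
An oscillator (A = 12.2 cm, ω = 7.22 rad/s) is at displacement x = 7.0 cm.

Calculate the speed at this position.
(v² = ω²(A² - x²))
v = ω√(A² − x²) = 7.22×√(0.122² − 0.07²) = 0.7214 m/s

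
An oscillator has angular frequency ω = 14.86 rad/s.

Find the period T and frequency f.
T = 2π/ω = 2π/14.86 = 0.4228 s; f = ω/2π = 2.365 Hz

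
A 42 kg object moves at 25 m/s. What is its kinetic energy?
KE = ½mv² = ½×42×25² = 13125.0 J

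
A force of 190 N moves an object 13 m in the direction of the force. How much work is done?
W = Fd = 190×13 = 2470.0 J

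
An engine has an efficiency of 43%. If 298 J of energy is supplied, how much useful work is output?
W_out = η × W_in = 0.43 × 298 = 128.14 J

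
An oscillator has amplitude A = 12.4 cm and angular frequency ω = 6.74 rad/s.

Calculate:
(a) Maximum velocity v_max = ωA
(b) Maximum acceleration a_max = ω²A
v_max = ωA = 6.74×0.124 = 0.8358 m/s
a_max = ω²A = 6.74²×0.124 = 5.633 m/s²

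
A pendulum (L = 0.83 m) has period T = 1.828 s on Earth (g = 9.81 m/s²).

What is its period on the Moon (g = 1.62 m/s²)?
T = 2π√(L/g), so T_moon/T_earth = √(g_earth/g_moon)
T_moon = 2π√(0.83/1.62) = 4.497 s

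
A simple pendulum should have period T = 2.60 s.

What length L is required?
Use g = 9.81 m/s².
T = 2π√(L/g) → L = g(T/2π)² = 9.81×(2.6/2π)² = 1.68 m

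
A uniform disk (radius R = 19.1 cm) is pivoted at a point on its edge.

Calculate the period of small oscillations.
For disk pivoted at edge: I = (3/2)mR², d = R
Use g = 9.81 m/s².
I/m = (3/2)R² = 0.05472 m²; d = R = 0.191 m
T = 2π√((3/2)R²/(gR)) = 2π√(3R/(2g)) = 1.074 s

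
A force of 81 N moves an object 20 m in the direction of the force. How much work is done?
W = Fd = 81×20 = 1620.0 J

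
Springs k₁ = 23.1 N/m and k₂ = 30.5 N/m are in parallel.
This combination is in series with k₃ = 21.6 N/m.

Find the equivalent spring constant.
k₁₂ = k₁ + k₂ = 53.6 N/m (parallel)
1/k_eq = 1/k₁₂ + 1/k₃ → k_eq = 15.4 N/m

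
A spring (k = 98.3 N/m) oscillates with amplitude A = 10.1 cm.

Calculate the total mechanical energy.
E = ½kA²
E = ½kA² = ½×98.3×(0.101)² = 0.5014 J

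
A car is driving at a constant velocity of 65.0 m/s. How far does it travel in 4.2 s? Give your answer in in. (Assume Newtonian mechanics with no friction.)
d = vt (with unit conversion) = 10750.0 in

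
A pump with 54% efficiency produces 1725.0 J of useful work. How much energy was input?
W_in = W_out/η = 1725.0/0.54 = 3194.4 J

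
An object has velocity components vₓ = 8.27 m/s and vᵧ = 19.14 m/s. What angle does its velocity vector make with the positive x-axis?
θ = arctan(vᵧ/vₓ) = arctan(19.14/8.27) = 66.63°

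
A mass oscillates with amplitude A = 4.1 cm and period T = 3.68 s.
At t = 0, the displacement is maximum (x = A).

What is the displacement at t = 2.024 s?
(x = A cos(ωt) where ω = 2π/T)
ω = 2π/T = 2π/3.68 = 1.707 rad/s
x = A cos(ωt) = 4.1×cos(1.707×2.024) = -3.899 cm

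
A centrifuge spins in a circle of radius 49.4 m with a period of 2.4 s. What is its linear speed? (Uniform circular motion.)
v = 2πr/T = 2π×49.4/2.4 = 129.33 m/s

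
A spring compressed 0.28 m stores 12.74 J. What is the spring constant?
PE = ½kx² → k = 2PE/x² = 2×12.74/0.28² = 325.0 N/m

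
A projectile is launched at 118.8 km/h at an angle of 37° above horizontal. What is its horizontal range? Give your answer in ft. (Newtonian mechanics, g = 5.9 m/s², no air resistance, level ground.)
R = v₀² sin(2θ) / g (with unit conversion) = 582.1 ft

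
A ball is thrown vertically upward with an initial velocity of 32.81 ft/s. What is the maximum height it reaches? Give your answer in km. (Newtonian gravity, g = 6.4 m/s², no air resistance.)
h_max = v₀²/(2g) (with unit conversion) = 0.007813 km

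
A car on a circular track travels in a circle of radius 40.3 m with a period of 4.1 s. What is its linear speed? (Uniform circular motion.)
v = 2πr/T = 2π×40.3/4.1 = 61.76 m/s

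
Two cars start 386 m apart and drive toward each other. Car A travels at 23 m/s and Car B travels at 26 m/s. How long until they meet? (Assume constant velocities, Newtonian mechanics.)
Combined speed: v_combined = 23 + 26 = 49 m/s
Time to meet: t = d/49 = 386/49 = 7.88 s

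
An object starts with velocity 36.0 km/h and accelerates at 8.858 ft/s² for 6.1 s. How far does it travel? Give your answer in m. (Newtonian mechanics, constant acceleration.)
d = v₀t + ½at² (with unit conversion) = 111.2 m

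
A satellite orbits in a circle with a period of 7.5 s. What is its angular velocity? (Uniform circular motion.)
ω = 2π/T = 2π/7.5 = 0.8378 rad/s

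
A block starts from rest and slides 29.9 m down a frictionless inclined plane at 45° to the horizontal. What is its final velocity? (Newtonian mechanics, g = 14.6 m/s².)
a = g sin(θ) = 14.6 × sin(45°) = 10.32 m/s²
v = √(2ad) = √(2 × 10.32 × 29.9) = 24.85 m/s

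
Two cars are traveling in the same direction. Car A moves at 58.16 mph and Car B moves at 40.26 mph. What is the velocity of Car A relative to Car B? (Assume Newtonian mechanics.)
v_rel = v_A - v_B = 58.16 - 40.26 = 17.9 mph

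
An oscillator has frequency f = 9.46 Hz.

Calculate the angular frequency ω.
ω = 2πf = 2π×9.46 = 59.44 rad/s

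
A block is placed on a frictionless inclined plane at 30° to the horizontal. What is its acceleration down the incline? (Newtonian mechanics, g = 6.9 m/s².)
a = g sin(θ) = 6.9 × sin(30°) = 6.9 × 0.5 = 3.45 m/s²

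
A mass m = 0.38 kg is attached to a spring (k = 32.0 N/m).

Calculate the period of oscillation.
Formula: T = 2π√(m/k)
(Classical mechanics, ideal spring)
T = 2π√(m/k) = 2π√(0.38/32.0) = 0.6847 s; f = 1/T = 1.461 Hz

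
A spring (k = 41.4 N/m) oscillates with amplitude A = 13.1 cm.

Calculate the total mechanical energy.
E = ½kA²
E = ½kA² = ½×41.4×(0.131)² = 0.3552 J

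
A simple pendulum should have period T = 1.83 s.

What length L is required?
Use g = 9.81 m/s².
T = 2π√(L/g) → L = g(T/2π)² = 9.81×(1.83/2π)² = 0.8322 m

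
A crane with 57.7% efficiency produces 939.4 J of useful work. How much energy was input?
W_in = W_out/η = 939.4/0.577 = 1628.1 J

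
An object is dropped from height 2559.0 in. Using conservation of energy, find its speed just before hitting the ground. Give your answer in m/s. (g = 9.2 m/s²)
mgh = ½mv² → v = √(2gh) = √(2×9.2×65) = 34.58 m/s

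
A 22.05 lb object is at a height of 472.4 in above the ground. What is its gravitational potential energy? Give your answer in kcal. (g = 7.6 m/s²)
PE = mgh = 10 kg × 7.6 m/s² × 12 m = 912.1 J = 0.218 kcal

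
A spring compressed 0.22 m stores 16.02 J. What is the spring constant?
PE = ½kx² → k = 2PE/x² = 2×16.02/0.22² = 662.0 N/m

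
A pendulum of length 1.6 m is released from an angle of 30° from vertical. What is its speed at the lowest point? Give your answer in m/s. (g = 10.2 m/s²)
h = L(1 − cosθ) = 1.6×(1 − cos30°) = 0.2144 m
v = √(2gh) = √(2×10.2×0.2144) = 2.091 m/s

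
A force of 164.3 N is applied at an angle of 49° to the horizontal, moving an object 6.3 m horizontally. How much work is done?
W = Fd cosθ = 164.3×6.3×cos(49°) = 679.08 J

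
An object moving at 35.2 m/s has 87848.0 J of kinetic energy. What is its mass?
KE = ½mv² → m = 2KE/v² = 2×87848.0/35.2² = 141.8 kg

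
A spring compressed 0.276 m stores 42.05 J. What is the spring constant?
PE = ½kx² → k = 2PE/x² = 2×42.05/0.276² = 1104.0 N/m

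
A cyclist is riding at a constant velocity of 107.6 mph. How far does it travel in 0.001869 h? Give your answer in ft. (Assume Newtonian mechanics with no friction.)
d = vt (with unit conversion) = 1062.0 ft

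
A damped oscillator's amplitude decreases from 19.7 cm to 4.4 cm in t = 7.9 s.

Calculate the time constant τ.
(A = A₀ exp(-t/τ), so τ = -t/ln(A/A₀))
A/A₀ = 4.4/19.7 = 0.2234; ln(A/A₀) = -1.499
τ = −t/ln(A/A₀) = −7.9/-1.499 = 5.27 s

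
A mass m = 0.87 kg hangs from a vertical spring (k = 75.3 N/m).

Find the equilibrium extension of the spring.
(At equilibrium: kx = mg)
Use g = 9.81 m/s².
x_eq = mg/k = 0.87×9.81/75.3 = 0.1133 m = 11.33 cm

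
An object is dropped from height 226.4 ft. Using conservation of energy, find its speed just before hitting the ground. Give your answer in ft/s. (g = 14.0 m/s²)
mgh = ½mv² → v = √(2gh) = √(2×14.0×69.01) = 43.96 m/s = 144.2 ft/s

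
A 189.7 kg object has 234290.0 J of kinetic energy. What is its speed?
KE = ½mv² → v = √(2KE/m) = √(2×234290.0/189.7) = 49.7 m/s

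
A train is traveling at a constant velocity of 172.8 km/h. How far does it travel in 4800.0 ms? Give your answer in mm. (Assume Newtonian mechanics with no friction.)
d = vt (with unit conversion) = 230400.0 mm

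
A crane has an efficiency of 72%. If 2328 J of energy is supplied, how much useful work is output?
W_out = η × W_in = 0.72 × 2328 = 1676.2 J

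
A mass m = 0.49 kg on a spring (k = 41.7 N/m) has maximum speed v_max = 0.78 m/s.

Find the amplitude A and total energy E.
½mv²_max = ½kA² → A = v_max√(m/k) = 0.78×√(0.49/41.7) = 0.08455 m = 8.455 cm
E = ½mv²_max = ½×0.49×0.78² = 0.1491 J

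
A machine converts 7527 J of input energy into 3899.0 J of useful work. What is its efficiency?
η = W_out/W_in = 3899.0/7527 = 0.518 = 51.8%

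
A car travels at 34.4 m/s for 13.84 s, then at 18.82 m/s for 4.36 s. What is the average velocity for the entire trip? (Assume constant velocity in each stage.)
d₁ = v₁t₁ = 34.4 × 13.84 = 476.096 m
d₂ = v₂t₂ = 18.82 × 4.36 = 82.0552 m
d_total = 558.15 m, t_total = 18.2 s
v_avg = d_total/t_total = 558.15/18.2 = 30.67 m/s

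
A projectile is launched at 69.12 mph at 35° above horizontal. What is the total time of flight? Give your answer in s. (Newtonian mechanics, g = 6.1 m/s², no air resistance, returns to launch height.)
T = 2v₀sin(θ)/g (with unit conversion) = 5.811 s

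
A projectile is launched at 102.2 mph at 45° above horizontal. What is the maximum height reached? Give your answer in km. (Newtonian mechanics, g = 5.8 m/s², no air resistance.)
H = v₀²sin²(θ)/(2g) (with unit conversion) = 0.08997 km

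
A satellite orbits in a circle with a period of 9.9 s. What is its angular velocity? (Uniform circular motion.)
ω = 2π/T = 2π/9.9 = 0.6347 rad/s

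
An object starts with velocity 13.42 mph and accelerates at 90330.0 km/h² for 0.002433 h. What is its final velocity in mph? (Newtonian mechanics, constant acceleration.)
v = v₀ + at (with unit conversion) = 150.0 mph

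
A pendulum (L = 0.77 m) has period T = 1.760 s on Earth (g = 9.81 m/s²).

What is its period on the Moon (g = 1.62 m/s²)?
T = 2π√(L/g), so T_moon/T_earth = √(g_earth/g_moon)
T_moon = 2π√(0.77/1.62) = 4.332 s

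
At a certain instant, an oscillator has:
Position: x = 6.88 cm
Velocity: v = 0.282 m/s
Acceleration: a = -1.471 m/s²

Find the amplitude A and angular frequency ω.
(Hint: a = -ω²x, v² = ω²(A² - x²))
a = −ω²x → ω = √(|a|/x) = √(1.471/0.0688) = 4.624 rad/s
v² = ω²(A² − x²) → A = √(x² + v²/ω²) = √(0.0688² + 0.282²/4.624²) = 0.09194 m = 9.194 cm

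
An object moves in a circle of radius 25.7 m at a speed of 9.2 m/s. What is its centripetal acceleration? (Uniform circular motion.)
a_c = v²/r = 9.2²/25.7 = 84.64/25.7 = 3.29 m/s²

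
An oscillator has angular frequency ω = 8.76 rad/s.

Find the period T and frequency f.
T = 2π/ω = 2π/8.76 = 0.7173 s; f = ω/2π = 1.394 Hz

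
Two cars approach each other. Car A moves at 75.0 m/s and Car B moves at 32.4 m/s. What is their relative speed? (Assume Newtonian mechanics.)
v_rel = v_A + v_B = 75.0 + 32.4 = 107.4 m/s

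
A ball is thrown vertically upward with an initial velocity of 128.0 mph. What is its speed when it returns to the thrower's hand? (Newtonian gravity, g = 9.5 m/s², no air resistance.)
By conservation of energy, the ball returns at the same speed = 128.0 mph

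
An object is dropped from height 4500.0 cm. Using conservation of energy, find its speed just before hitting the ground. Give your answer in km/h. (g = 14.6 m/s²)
mgh = ½mv² → v = √(2gh) = √(2×14.6×45) = 36.25 m/s = 130.5 km/h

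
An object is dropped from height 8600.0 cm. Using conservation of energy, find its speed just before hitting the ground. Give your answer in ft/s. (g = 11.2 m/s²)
mgh = ½mv² → v = √(2gh) = √(2×11.2×86) = 43.89 m/s = 144.0 ft/s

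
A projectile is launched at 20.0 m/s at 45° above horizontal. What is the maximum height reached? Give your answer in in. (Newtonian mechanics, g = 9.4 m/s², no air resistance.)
H = v₀²sin²(θ)/(2g) (with unit conversion) = 418.8 in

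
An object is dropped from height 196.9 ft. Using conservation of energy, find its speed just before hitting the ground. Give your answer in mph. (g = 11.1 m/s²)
mgh = ½mv² → v = √(2gh) = √(2×11.1×60.02) = 36.5 m/s = 81.65 mph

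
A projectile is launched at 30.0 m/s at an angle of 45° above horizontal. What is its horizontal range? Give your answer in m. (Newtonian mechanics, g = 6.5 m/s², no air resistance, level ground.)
R = v₀² sin(2θ) / g = 138.5 m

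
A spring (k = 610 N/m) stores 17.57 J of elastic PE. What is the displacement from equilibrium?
PE = ½kx² → x = √(2PE/k) = √(2×17.57/610) = 0.24 m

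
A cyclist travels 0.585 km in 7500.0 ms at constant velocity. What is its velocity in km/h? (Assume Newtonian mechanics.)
v = d/t (with unit conversion) = 280.8 km/h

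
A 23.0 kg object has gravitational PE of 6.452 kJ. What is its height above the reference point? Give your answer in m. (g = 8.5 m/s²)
PE = mgh → h = PE/(mg) = 6452 J / (23 kg × 8.5 m/s²) = 33 m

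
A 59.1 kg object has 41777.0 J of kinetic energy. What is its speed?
KE = ½mv² → v = √(2KE/m) = √(2×41777.0/59.1) = 37.6 m/s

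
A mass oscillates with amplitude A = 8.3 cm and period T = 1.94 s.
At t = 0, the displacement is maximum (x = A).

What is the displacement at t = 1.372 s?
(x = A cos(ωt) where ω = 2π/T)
ω = 2π/T = 2π/1.94 = 3.239 rad/s
x = A cos(ωt) = 8.3×cos(3.239×1.372) = -2.204 cm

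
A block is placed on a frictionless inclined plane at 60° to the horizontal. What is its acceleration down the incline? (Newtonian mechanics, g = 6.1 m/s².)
a = g sin(θ) = 6.1 × sin(60°) = 6.1 × 0.866 = 5.28 m/s²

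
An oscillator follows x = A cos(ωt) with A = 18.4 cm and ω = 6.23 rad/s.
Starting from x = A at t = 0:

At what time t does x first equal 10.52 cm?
cos(ωt) = x/A = 10.52/18.4 = 0.5717
ωt = arccos(0.5717) = 0.9622 rad
t = 0.9622/6.23 = 0.1544 s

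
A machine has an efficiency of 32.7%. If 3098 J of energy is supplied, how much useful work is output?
W_out = η × W_in = 0.327 × 3098 = 1013.0 J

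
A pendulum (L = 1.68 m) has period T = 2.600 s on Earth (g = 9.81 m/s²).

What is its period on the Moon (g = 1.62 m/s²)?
T = 2π√(L/g), so T_moon/T_earth = √(g_earth/g_moon)
T_moon = 2π√(1.68/1.62) = 6.398 s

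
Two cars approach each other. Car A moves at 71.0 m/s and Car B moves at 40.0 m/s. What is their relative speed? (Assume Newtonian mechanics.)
v_rel = v_A + v_B = 71.0 + 40.0 = 111.0 m/s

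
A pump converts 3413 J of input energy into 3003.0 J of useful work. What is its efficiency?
η = W_out/W_in = 3003.0/3413 = 0.8799 = 87.99%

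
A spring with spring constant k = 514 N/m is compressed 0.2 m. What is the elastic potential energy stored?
PE = ½kx² = ½×514×0.2² = 10.28 J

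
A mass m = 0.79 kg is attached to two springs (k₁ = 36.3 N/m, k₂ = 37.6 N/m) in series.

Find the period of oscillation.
k_eq = k₁k₂/(k₁+k₂) = 18.47 N/m
T = 2π√(m/k_eq) = 2π√(0.79/18.47) = 1.299 s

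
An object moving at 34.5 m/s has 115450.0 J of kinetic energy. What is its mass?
KE = ½mv² → m = 2KE/v² = 2×115450.0/34.5² = 194.0 kg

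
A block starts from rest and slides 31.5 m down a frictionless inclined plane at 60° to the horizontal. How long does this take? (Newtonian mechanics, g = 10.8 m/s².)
a = g sin(θ) = 10.8 × sin(60°) = 9.35 m/s²
t = √(2d/a) = √(2 × 31.5 / 9.35) = 2.6 s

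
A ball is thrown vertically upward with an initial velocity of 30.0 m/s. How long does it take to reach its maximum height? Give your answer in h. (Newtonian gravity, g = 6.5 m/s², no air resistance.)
t_up = v₀/g (with unit conversion) = 0.001282 h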